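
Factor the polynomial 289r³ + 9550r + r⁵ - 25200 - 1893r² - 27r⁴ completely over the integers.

(r - 10)(r - 7)(r - 9)(r² - r + 40)

Testing divisors of the constant over divisors of the leading coefficient, r = 7 is a root, so (r - 7) divides it; the quotient is r⁴ - 20r³ + 149r² - 850r + 3600.
Then r = 9 is a root, so (r - 9) is a factor; dividing leaves r³ - 11r² + 50r - 400.
Next, r = 10 is a root, so (r - 10) divides it; the quotient is r² - r + 40.
The quadratic r² - r + 40 has discriminant -159 < 0 and is irreducible over ℤ.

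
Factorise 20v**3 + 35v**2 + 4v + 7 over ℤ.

(4v + 7)(5v**2 + 1)

Group as (20v**3 + 4v) + (35v**2 + 7) = 4v(5v**2 + 1) + 7(5v**2 + 1).
Both groups share the factor (5v**2 + 1).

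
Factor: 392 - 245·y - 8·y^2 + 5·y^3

By the rational root theorem, y = 7 is a root, giving the factor (y - 7) and quotient 5·y^2 + 27·y - 56.
The remaining quadratic factors as (5·y - 8)(y + 7).

(5·y - 8)·(y + 7)·(y - 7)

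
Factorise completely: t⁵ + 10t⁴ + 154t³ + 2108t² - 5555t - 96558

(t + 11)(t + 7)(t - 6)(t² - 2t + 209)

Trying the rational-root candidates, t = -7 is a root, giving the factor (t + 7) and quotient t⁴ + 3t³ + 133t² + 1177t - 13794.
Then t = -11 is a root, giving the factor (t + 11) and quotient t³ - 8t² + 221t - 1254.
Then t = 6 is a root, so (t - 6) is a factor; dividing leaves t² - 2t + 209.
The quadratic t² - 2t + 209 has discriminant -832 < 0 and is irreducible over ℤ.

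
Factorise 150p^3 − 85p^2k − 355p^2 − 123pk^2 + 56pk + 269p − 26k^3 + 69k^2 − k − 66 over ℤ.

Group: 5p(30p^2 − 29pk − 53p − 13k^2 + 15k + 22) + (2k − 3)(30p^2 − 29pk − 53p − 13k^2 + 15k + 22); both groups contain (30p^2 − 29pk − 53p − 13k^2 + 15k + 22), so (5p + 2k − 3) is a factor with cofactor 30p^2 − 29pk − 53p − 13k^2 + 15k + 22.
The cofactor groups again: 30p^2 − 29pk − 53p − 13k^2 + 15k + 22 = 3p(10p − 13k − 11) + (k − 2)(10p − 13k − 11); both groups contain (10p − 13k − 11), giving (3p + k − 2)(10p − 13k − 11).

(10p − 13k − 11)(5p + 2k − 3)(3p + k − 2)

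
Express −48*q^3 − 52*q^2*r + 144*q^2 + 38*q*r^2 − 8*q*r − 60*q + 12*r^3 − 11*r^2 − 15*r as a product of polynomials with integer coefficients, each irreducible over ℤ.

Group: 2*q*(−24*q^2 + 10*q*r + 12*q + 4*r^2 + 3*r) + (3*r − 5)*(−24*q^2 + 10*q*r + 12*q + 4*r^2 + 3*r); both groups contain (−24*q^2 + 10*q*r + 12*q + 4*r^2 + 3*r), so (2*q + 3*r − 5) is a factor with cofactor −24*q^2 + 10*q*r + 12*q + 4*r^2 + 3*r.
The cofactor groups again: −24*q^2 + 10*q*r + 12*q + 4*r^2 + 3*r = −4*q*(6*q − 4*r − 3) − r*(6*q − 4*r − 3); both groups contain (6*q − 4*r − 3), giving −(4*q + r)*(6*q − 4*r − 3).

−(2*q + 3*r − 5)*(4*q + r)*(6*q − 4*r − 3)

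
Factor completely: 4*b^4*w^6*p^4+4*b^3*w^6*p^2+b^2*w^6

b^2*w^6*(2*b*p^2+1)^2

Every term has a factor of b^2*w^6; factoring it out leaves 4*b^2*p^4+4*b*p^2+1.
Recognize a perfect-square trinomial with the parts 2*b*p^2 and 1.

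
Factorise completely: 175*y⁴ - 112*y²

Factor out 7*y², leaving 25*y² - 16, which is a difference of two squares.

7*y²*(5*y + 4)*(5*y - 4)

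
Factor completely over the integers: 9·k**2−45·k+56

Need a pair with product 9·56 = 504 and sum −45: that's −24 and −21.
Split the middle term: 9·k**2−24·k − 21·k+56 = 3·k·(3·k−8) − 7·(3·k−8).

(3·k−7)·(3·k−8)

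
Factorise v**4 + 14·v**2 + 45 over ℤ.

Substitute u = v**2 to get a quadratic in u, then factor.
v**2 + 5 is irreducible over ℤ (always positive, so no real roots).
v**2 + 9 is irreducible over ℤ (sum of squares).

(v**2 + 5)·(v**2 + 9)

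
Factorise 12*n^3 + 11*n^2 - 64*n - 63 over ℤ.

(3*n - 7)*(4*n + 9)*(n + 1)

By the rational root theorem, n = -9/4 is a root, giving the factor (4*n + 9) and quotient 3*n^2 - 4*n - 7.
The remaining quadratic factors as (n + 1)(3*n - 7).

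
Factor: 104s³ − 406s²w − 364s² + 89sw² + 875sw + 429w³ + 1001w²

Group: 4s(26s² − 17sw − 91s − 33w² − 77w) − 13w(26s² − 17sw − 91s − 33w² − 77w); both groups contain (26s² − 17sw − 91s − 33w² − 77w), so (4s − 13w) is a factor with cofactor 26s² − 17sw − 91s − 33w² − 77w.
The cofactor groups again: 26s² − 17sw − 91s − 33w² − 77w = 13s(2s − 3w − 7) + 11w(2s − 3w − 7); both groups contain (2s − 3w − 7), giving (13s + 11w)(2s − 3w − 7).

(13s + 11w)(2s − 3w − 7)(4s − 13w)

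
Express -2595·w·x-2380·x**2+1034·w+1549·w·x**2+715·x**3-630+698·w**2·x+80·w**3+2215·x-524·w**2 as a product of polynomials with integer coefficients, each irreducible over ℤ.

Group: 8·w·(10·w**2+81·w·x-53·w+143·x**2-190·x+63) + (5·x-10)·(10·w**2+81·w·x-53·w+143·x**2-190·x+63); both groups contain (10·w**2+81·w·x-53·w+143·x**2-190·x+63), so (8·w+5·x-10) is a factor with cofactor 10·w**2+81·w·x-53·w+143·x**2-190·x+63.
The cofactor groups again: 10·w**2+81·w·x-53·w+143·x**2-190·x+63 = 2·w·(5·w+13·x-9) + (11·x-7)·(5·w+13·x-9); both groups contain (5·w+13·x-9), giving (2·w+11·x-7)·(5·w+13·x-9).

(2·w+11·x-7)·(5·w+13·x-9)·(8·w+5·x-10)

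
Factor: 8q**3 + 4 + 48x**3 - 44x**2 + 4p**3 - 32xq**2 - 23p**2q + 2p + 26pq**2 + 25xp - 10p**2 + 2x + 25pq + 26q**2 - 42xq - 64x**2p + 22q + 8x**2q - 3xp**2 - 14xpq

Group: 4x(12x**2 - 19xp + 8xq - 5x + 4p**2 - 15pq - 2p - 4q**2 - 9q - 2) + (p - 2q - 2)(12x**2 - 19xp + 8xq - 5x + 4p**2 - 15pq - 2p - 4q**2 - 9q - 2); both groups contain (12x**2 - 19xp + 8xq - 5x + 4p**2 - 15pq - 2p - 4q**2 - 9q - 2), so (4x + p - 2q - 2) is a factor with cofactor 12x**2 - 19xp + 8xq - 5x + 4p**2 - 15pq - 2p - 4q**2 - 9q - 2.
The cofactor groups again: 12x**2 - 19xp + 8xq - 5x + 4p**2 - 15pq - 2p - 4q**2 - 9q - 2 = 4x(3x - 4p - q - 2) + (-p + 4q + 1)(3x - 4p - q - 2); both groups contain (3x - 4p - q - 2), giving (4x - p + 4q + 1)(3x - 4p - q - 2).

(3x - 4p - q - 2)(4x - p + 4q + 1)(4x + p - 2q - 2)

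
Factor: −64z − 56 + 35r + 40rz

Group as (40rz + 35r) + (−64z − 56) = 5r(8z + 7) − 8(8z + 7).
Both groups share the factor (8z + 7).

(5r − 8)(8z + 7)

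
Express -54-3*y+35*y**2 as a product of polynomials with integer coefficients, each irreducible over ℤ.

(5*y+6)*(7*y-9)

Need a pair with product 35·(-54) = -1890 and sum -3: that's 42 and -45.
Split the middle term: 35*y**2+42*y - 45*y-54 = 7*y*(5*y+6) - 9*(5*y+6).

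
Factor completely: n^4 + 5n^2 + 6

Substitute u = n^2 to get a quadratic in u, then factor.
n^2 + 2 is irreducible over ℤ (always positive, so no real roots).
n^2 + 3 is irreducible over ℤ (always positive, so no real roots).

(n^2 + 2)(n^2 + 3)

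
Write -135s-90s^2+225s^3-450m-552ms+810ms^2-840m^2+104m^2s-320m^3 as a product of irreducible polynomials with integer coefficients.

Group: 8m(-40m^2-62ms-30m-15s^2-9s) + (-15s+15)(-40m^2-62ms-30m-15s^2-9s); both groups contain (-40m^2-62ms-30m-15s^2-9s), so (8m-15s+15) is a factor with cofactor -40m^2-62ms-30m-15s^2-9s.
The cofactor groups again: -40m^2-62ms-30m-15s^2-9s = -10m(4m+5s+3) - 3s(4m+5s+3); both groups contain (4m+5s+3), giving -(10m+3s)(4m+5s+3).

-(10m+3s)(4m+5s+3)(8m-15s+15)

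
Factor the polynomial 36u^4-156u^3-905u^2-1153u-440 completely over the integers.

(6u+11)(6u+5)(u+1)(u-8)

Testing divisors of the constant over divisors of the leading coefficient, u = -11/6 is a root, giving the factor (6u+11) and quotient 6u^3-37u^2-83u-40.
Continuing, u = 8 is a root, giving the factor (u-8) and quotient 6u^2+11u+5.
The remaining quadratic factors as (6u+5)(u+1).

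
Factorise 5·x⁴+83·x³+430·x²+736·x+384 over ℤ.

(5·x+8)·(x+1)·(x+6)·(x+8)

Testing divisors of the constant over divisors of the leading coefficient, x = -8 is a root, so (x+8) divides it; the quotient is 5·x³+43·x²+86·x+48.
Continuing, x = -1 is a root, giving the factor (x+1) and quotient 5·x²+38·x+48.
The remaining quadratic factors as (5·x+8)(x+6).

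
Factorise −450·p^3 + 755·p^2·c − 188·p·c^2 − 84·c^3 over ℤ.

Group: 9·p·(−50·p^2 + 95·p·c − 42·c^2) + 2·c·(−50·p^2 + 95·p·c − 42·c^2); both groups contain (−50·p^2 + 95·p·c − 42·c^2), so (9·p + 2·c) is a factor with cofactor −50·p^2 + 95·p·c − 42·c^2.
The cofactor groups again: −50·p^2 + 95·p·c − 42·c^2 = −10·p·(5·p − 6·c) + 7·c·(5·p − 6·c); both groups contain (5·p − 6·c), giving −(10·p − 7·c)·(5·p − 6·c).

−(5·p − 6·c)·(10·p − 7·c)·(9·p + 2·c)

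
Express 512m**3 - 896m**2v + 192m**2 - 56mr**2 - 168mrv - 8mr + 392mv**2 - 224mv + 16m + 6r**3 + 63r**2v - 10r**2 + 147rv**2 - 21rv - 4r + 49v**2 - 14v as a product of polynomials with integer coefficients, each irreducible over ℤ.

(8m + 3r + 1)(8m - 2r - 7v)(8m - r - 7v + 2)

Group: 8m(64m**2 + 8mr - 56mv + 8m - 6r**2 - 21rv - 2r - 7v) + (-r - 7v + 2)(64m**2 + 8mr - 56mv + 8m - 6r**2 - 21rv - 2r - 7v); both groups contain (64m**2 + 8mr - 56mv + 8m - 6r**2 - 21rv - 2r - 7v), so (8m - r - 7v + 2) is a factor with cofactor 64m**2 + 8mr - 56mv + 8m - 6r**2 - 21rv - 2r - 7v.
The cofactor groups again: 64m**2 + 8mr - 56mv + 8m - 6r**2 - 21rv - 2r - 7v = 8m(8m + 3r + 1) + (-2r - 7v)(8m + 3r + 1); both groups contain (8m + 3r + 1), giving (8m - 2r - 7v)(8m + 3r + 1).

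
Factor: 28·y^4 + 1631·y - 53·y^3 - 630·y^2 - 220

By the rational root theorem, y = 4 is a root, so (y - 4) is a factor; dividing leaves 28·y^3 + 59·y^2 - 394·y + 55.
Then y = 11/4 is a root, so (4·y - 11) is a factor; dividing leaves 7·y^2 + 34·y - 5.
The remaining quadratic factors as (7·y - 1)(y + 5).

(4·y - 11)·(7·y - 1)·(y + 5)·(y - 4)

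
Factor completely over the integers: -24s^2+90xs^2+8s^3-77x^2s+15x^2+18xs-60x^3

Group: x(-60x^2+43xs+15x+4s^2-12s) + 2s(-60x^2+43xs+15x+4s^2-12s); both groups contain (-60x^2+43xs+15x+4s^2-12s), so (x+2s) is a factor with cofactor -60x^2+43xs+15x+4s^2-12s.
The cofactor groups again: -60x^2+43xs+15x+4s^2-12s = -5x(12x+s-3) + 4s(12x+s-3); both groups contain (12x+s-3), giving -(5x-4s)(12x+s-3).

-(5x-4s)(x+2s)(12x+s-3)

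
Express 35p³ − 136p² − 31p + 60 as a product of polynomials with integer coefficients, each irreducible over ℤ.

Among the possible rational roots, p = −5/7 is a root, giving the factor (7p + 5) and quotient 5p² − 23p + 12.
The remaining quadratic factors as (5p − 3)(p − 4).

(5p − 3)(7p + 5)(p − 4)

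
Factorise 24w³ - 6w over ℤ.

Factor out 6w, leaving 4w² - 1, which is a difference of two squares.

6w(2w + 1)(2w - 1)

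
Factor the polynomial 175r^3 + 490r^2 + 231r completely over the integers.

7r(5r + 11)(5r + 3)

Pull out the common factor 7r, then factor the remaining trinomial.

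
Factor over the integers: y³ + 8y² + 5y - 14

(y + 2)(y + 7)(y - 1)

Testing divisors of the constant over divisors of the leading coefficient, y = 1 is a root, so (y - 1) divides it; the quotient is y² + 9y + 14.
The remaining quadratic factors as (y + 7)(y + 2).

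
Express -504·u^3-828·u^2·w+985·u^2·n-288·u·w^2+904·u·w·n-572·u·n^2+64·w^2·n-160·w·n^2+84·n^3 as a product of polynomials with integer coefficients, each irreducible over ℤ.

Group: 7·u·(-72·u^2-36·u·w+79·u·n+8·w·n-14·n^2) + (8·w-6·n)·(-72·u^2-36·u·w+79·u·n+8·w·n-14·n^2); both groups contain (-72·u^2-36·u·w+79·u·n+8·w·n-14·n^2), so (7·u+8·w-6·n) is a factor with cofactor -72·u^2-36·u·w+79·u·n+8·w·n-14·n^2.
The cofactor groups again: -72·u^2-36·u·w+79·u·n+8·w·n-14·n^2 = -8·u·(9·u-2·n) + (-4·w+7·n)·(9·u-2·n); both groups contain (9·u-2·n), giving -(8·u+4·w-7·n)·(9·u-2·n).

-(9·u-2·n)·(7·u+8·w-6·n)·(8·u+4·w-7·n)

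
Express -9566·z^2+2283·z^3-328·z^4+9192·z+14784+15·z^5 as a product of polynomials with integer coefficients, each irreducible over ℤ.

Among the possible rational roots, z = 8/3 is a root, giving the factor (3·z-8) and quotient 5·z^4-96·z^3+505·z^2-1842·z-1848.
Then z = -4/5 is a root, so (5·z+4) is a factor; dividing leaves z^3-20·z^2+117·z-462.
Then z = 14 is a root, giving the factor (z-14) and quotient z^2-6·z+33.
The quadratic z^2-6·z+33 has discriminant -96 < 0 and is irreducible over ℤ.

(3·z-8)·(5·z+4)·(z-14)·(z^2-6·z+33)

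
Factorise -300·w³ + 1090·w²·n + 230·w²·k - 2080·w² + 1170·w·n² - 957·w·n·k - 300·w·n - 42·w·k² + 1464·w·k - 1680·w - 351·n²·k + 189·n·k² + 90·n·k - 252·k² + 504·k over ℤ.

-(10·w - 3·k)·(15·w + 13·n - 7·k + 14)·(2·w - 9·n + 12)

Group: 15·w·(-20·w² + 90·w·n + 6·w·k - 120·w - 27·n·k + 36·k) + (13·n - 7·k + 14)·(-20·w² + 90·w·n + 6·w·k - 120·w - 27·n·k + 36·k); both groups contain (-20·w² + 90·w·n + 6·w·k - 120·w - 27·n·k + 36·k), so (15·w + 13·n - 7·k + 14) is a factor with cofactor -20·w² + 90·w·n + 6·w·k - 120·w - 27·n·k + 36·k.
The cofactor groups again: -20·w² + 90·w·n + 6·w·k - 120·w - 27·n·k + 36·k = -10·w·(2·w - 9·n + 12) + 3·k·(2·w - 9·n + 12); both groups contain (2·w - 9·n + 12), giving -(10·w - 3·k)·(2·w - 9·n + 12).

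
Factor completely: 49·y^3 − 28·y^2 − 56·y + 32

Group as (49·y^3 − 56·y) + (−28·y^2 + 32) = 7·y·(7·y^2 − 8) − 4·(7·y^2 − 8).
Both groups share the factor (7·y^2 − 8).

(7·y − 4)·(7·y^2 − 8)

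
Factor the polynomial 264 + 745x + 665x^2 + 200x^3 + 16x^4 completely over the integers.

Testing divisors of the constant over divisors of the leading coefficient, x = -3/4 is a root, so (4x + 3) is a factor; dividing leaves 4x^3 + 47x^2 + 131x + 88.
Continuing, x = -1 is a root, so (x + 1) divides it; the quotient is 4x^2 + 43x + 88.
The remaining quadratic factors as (4x + 11)(x + 8).

(4x + 11)(4x + 3)(x + 1)(x + 8)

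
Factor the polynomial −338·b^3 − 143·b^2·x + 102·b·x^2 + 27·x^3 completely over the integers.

−(13·b + 3·x)·(13·b + 9·x)·(2·b − x)

Group: 13·b·(−26·b^2 + 7·b·x + 3·x^2) + 9·x·(−26·b^2 + 7·b·x + 3·x^2); both groups contain (−26·b^2 + 7·b·x + 3·x^2), so (13·b + 9·x) is a factor with cofactor −26·b^2 + 7·b·x + 3·x^2.
The cofactor groups again: −26·b^2 + 7·b·x + 3·x^2 = −2·b·(13·b + 3·x) + x·(13·b + 3·x); both groups contain (13·b + 3·x), giving −(2·b − x)·(13·b + 3·x).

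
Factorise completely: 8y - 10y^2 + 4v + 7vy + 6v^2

(6v - 5y + 4)(v + 2y)

Group: 6v(v + 2y) + (-5y + 4)(v + 2y); both groups contain (v + 2y).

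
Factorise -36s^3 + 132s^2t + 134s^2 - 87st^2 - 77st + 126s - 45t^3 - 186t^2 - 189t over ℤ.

-(2s - 3t)(2s - 5t - 9)(9s + 3t + 7)

Group: 9s(-4s^2 + 16st + 18s - 15t^2 - 27t) + (3t + 7)(-4s^2 + 16st + 18s - 15t^2 - 27t); both groups contain (-4s^2 + 16st + 18s - 15t^2 - 27t), so (9s + 3t + 7) is a factor with cofactor -4s^2 + 16st + 18s - 15t^2 - 27t.
The cofactor groups again: -4s^2 + 16st + 18s - 15t^2 - 27t = -2s(2s - 3t) + (5t + 9)(2s - 3t); both groups contain (2s - 3t), giving -(2s - 5t - 9)(2s - 3t).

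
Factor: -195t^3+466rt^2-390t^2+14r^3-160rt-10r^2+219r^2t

Group: 14r(r^2+16rt+39t^2) + (-5t-10)(r^2+16rt+39t^2); both groups contain (r^2+16rt+39t^2), so (14r-5t-10) is a factor with cofactor r^2+16rt+39t^2.
The cofactor groups again: r^2+16rt+39t^2 = r(r+13t) + 3t(r+13t); both groups contain (r+13t), giving (r+3t)(r+13t).

(14r-5t-10)(r+13t)(r+3t)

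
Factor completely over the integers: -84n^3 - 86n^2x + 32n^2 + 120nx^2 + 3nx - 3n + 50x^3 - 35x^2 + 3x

-(14n + 5x - 3)(6n + 10x - 1)(n - x)

Group: 14n(-6n^2 - 4nx + n + 10x^2 - x) + (5x - 3)(-6n^2 - 4nx + n + 10x^2 - x); both groups contain (-6n^2 - 4nx + n + 10x^2 - x), so (14n + 5x - 3) is a factor with cofactor -6n^2 - 4nx + n + 10x^2 - x.
The cofactor groups again: -6n^2 - 4nx + n + 10x^2 - x = -n(6n + 10x - 1) + x(6n + 10x - 1); both groups contain (6n + 10x - 1), giving -(n - x)(6n + 10x - 1).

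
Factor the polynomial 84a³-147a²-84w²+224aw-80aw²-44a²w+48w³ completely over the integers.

Group: 7a(12a²+4aw-21a-8w²+14w) - 6w(12a²+4aw-21a-8w²+14w); both groups contain (12a²+4aw-21a-8w²+14w), so (7a-6w) is a factor with cofactor 12a²+4aw-21a-8w²+14w.
The cofactor groups again: 12a²+4aw-21a-8w²+14w = 3a(4a+4w-7) - 2w(4a+4w-7); both groups contain (4a+4w-7), giving (3a-2w)(4a+4w-7).

(3a-2w)(4a+4w-7)(7a-6w)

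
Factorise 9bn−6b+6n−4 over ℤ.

Group as (9bn−6b) + (6n−4) = 3b(3n−2) + 2(3n−2).
Both groups share the factor (3n−2).

(3b+2)(3n−2)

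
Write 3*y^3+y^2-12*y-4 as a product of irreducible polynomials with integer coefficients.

Group as (3*y^3-12*y) + (y^2-4) = 3*y*(y^2-4) + (y^2-4).
Both groups share the factor (y^2-4).

(3*y+1)*(y+2)*(y-2)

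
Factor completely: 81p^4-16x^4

Difference of squares twice: with A = 3p and B = 2x, A⁴ − B⁴ = (A² − B²)(A² + B²), and A² − B² factors again.

(3p+2x)(3p-2x)(9p^2+4x^2)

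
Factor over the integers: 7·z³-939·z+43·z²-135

Trying the rational-root candidates, z = 9 is a root, so (z-9) is a factor; dividing leaves 7·z²+106·z+15.
The remaining quadratic factors as (z+15)(7·z+1).

(7·z+1)·(z+15)·(z-9)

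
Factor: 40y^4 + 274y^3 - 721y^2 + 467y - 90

(2y - 1)(4y - 5)(5y - 2)(y + 9)

Testing divisors of the constant over divisors of the leading coefficient, y = -9 is a root, so (y + 9) divides it; the quotient is 40y^3 - 86y^2 + 53y - 10.
Then y = 5/4 is a root, so (4y - 5) divides it; the quotient is 10y^2 - 9y + 2.
The remaining quadratic factors as (5y - 2)(2y - 1).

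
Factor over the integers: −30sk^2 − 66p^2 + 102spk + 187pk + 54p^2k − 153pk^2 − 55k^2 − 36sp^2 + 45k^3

Group: 2p(−18sp + 6sk + 27pk − 33p − 9k^2 + 11k) − 5k(−18sp + 6sk + 27pk − 33p − 9k^2 + 11k); both groups contain (−18sp + 6sk + 27pk − 33p − 9k^2 + 11k), so (2p − 5k) is a factor with cofactor −18sp + 6sk + 27pk − 33p − 9k^2 + 11k.
The cofactor groups again: −18sp + 6sk + 27pk − 33p − 9k^2 + 11k = −6s(3p − k) + (9k − 11)(3p − k); both groups contain (3p − k), giving −(6s − 9k + 11)(3p − k).

−(2p − 5k)(6s − 9k + 11)(3p − k)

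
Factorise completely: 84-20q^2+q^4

Substitute u = q^2 to get a quadratic in u, then factor.
q^2-14 is irreducible over ℤ (14 is not a perfect square).
q^2-6 is irreducible over ℤ (6 is not a perfect square).

(q^2-14)(q^2-6)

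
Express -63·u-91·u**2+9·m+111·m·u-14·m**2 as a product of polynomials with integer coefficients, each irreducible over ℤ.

Group: -14·m·(m-7·u) + (13·u+9)·(m-7·u); both groups contain (m-7·u).

-(14·m-13·u-9)·(m-7·u)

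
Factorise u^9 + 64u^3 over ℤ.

u^3(u^2 + 4)(u^4 - 4u^2 + 16)

Factor out u^3 first: what remains is u^6 + 64.
Recognize a sum of cubes with the parts u^2 and 4.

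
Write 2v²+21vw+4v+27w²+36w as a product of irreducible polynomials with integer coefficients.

Group: v(2v+3w+4) + 9w(2v+3w+4); both groups contain (2v+3w+4).

(2v+3w+4)(v+9w)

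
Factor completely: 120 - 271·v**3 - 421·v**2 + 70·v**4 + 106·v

Trying the rational-root candidates, v = 5 is a root, giving the factor (v - 5) and quotient 70·v**3 + 79·v**2 - 26·v - 24.
Next, v = -6/5 is a root, so (5·v + 6) divides it; the quotient is 14·v**2 - v - 4.
The remaining quadratic factors as (2·v + 1)(7·v - 4).

(2·v + 1)·(5·v + 6)·(7·v - 4)·(v - 5)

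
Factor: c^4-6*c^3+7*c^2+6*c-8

Among the possible rational roots, c = 2 is a root, so (c-2) divides it; the quotient is c^3-4*c^2-c+4.
Then c = 1 is a root, so (c-1) divides it; the quotient is c^2-3*c-4.
The remaining quadratic factors as (c-4)(c+1).

(c+1)*(c-1)*(c-2)*(c-4)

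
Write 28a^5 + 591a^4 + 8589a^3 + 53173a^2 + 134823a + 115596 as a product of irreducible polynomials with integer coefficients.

(4a + 13)(7a + 13)(a + 4)(a^2 + 12a + 171)

Trying the rational-root candidates, a = -4 is a root, so (a + 4) is a factor; dividing leaves 28a^4 + 479a^3 + 6673a^2 + 26481a + 28899.
Then a = -13/7 is a root, so (7a + 13) is a factor; dividing leaves 4a^3 + 61a^2 + 840a + 2223.
Continuing, a = -13/4 is a root, giving the factor (4a + 13) and quotient a^2 + 12a + 171.
The quadratic a^2 + 12a + 171 has discriminant -540 < 0 and is irreducible over ℤ.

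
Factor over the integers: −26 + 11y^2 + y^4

(y^2 + 13)(y^2 − 2)

Substitute u = y^2 to get a quadratic in u, then factor.
y^2 − 2 is irreducible over ℤ (2 is not a perfect square).
y^2 + 13 is irreducible over ℤ (always positive, so no real roots).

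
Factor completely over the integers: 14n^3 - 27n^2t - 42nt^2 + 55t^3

(2n - 5t)(7n + 11t)(n - t)

Group: 7n(2n^2 - 7nt + 5t^2) + 11t(2n^2 - 7nt + 5t^2); both groups contain (2n^2 - 7nt + 5t^2), so (7n + 11t) is a factor with cofactor 2n^2 - 7nt + 5t^2.
The cofactor groups again: 2n^2 - 7nt + 5t^2 = 2n(n - t) - 5t(n - t); both groups contain (n - t), giving (2n - 5t)(n - t).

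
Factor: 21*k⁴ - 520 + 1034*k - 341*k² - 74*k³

Testing divisors of the constant over divisors of the leading coefficient, k = -4 is a root, giving the factor (k + 4) and quotient 21*k³ - 158*k² + 291*k - 130.
Then k = 13/7 is a root, giving the factor (7*k - 13) and quotient 3*k² - 17*k + 10.
The remaining quadratic factors as (k - 5)(3*k - 2).

(3*k - 2)*(7*k - 13)*(k + 4)*(k - 5)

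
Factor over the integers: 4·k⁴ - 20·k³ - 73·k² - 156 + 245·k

Testing divisors of the constant over divisors of the leading coefficient, k = 1 is a root, so (k - 1) is a factor; dividing leaves 4·k³ - 16·k² - 89·k + 156.
Next, k = 13/2 is a root, giving the factor (2·k - 13) and quotient 2·k² + 5·k - 12.
The remaining quadratic factors as (2·k - 3)(k + 4).

(2·k - 13)·(2·k - 3)·(k + 4)·(k - 1)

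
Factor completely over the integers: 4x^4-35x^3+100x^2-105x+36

Trying the rational-root candidates, x = 4 is a root, so (x-4) is a factor; dividing leaves 4x^3-19x^2+24x-9.
Then x = 3 is a root, giving the factor (x-3) and quotient 4x^2-7x+3.
The remaining quadratic factors as (x-1)(4x-3).

(4x-3)(x-1)(x-3)(x-4)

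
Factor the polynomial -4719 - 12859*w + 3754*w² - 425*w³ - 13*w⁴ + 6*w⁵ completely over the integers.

(2*w - 13)*(3*w + 1)*(w + 11)*(w² - 7*w + 33)

Testing divisors of the constant over divisors of the leading coefficient, w = -1/3 is a root, so (3*w + 1) divides it; the quotient is 2*w⁴ - 5*w³ - 140*w² + 1298*w - 4719.
Then w = -11 is a root, so (w + 11) is a factor; dividing leaves 2*w³ - 27*w² + 157*w - 429.
Next, w = 13/2 is a root, so (2*w - 13) is a factor; dividing leaves w² - 7*w + 33.
The quadratic w² - 7*w + 33 has discriminant -83 < 0 and is irreducible over ℤ.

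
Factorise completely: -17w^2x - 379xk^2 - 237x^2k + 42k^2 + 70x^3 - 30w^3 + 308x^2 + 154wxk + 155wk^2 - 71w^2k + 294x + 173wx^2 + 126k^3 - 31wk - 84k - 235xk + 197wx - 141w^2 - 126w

Group: 5w(-6w^2 - wx - 25wk - 21w + 35x^2 + 39xk + 49x - 14k^2 - 14k) + (2x - 9k + 6)(-6w^2 - wx - 25wk - 21w + 35x^2 + 39xk + 49x - 14k^2 - 14k); both groups contain (-6w^2 - wx - 25wk - 21w + 35x^2 + 39xk + 49x - 14k^2 - 14k), so (5w + 2x - 9k + 6) is a factor with cofactor -6w^2 - wx - 25wk - 21w + 35x^2 + 39xk + 49x - 14k^2 - 14k.
The cofactor groups again: -6w^2 - wx - 25wk - 21w + 35x^2 + 39xk + 49x - 14k^2 - 14k = -3w(2w + 5x + 7k + 7) + (7x - 2k)(2w + 5x + 7k + 7); both groups contain (2w + 5x + 7k + 7), giving -(3w - 7x + 2k)(2w + 5x + 7k + 7).

-(5w + 2x - 9k + 6)(3w - 7x + 2k)(2w + 5x + 7k + 7)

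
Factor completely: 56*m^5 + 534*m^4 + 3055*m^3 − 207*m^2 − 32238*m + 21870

(2*m + 9)*(4*m − 9)*(7*m − 5)*(m^2 + 8*m + 54)

Testing divisors of the constant over divisors of the leading coefficient, m = −9/2 is a root, so (2*m + 9) divides it; the quotient is 28*m^4 + 141*m^3 + 893*m^2 − 4122*m + 2430.
Next, m = 9/4 is a root, so (4*m − 9) divides it; the quotient is 7*m^3 + 51*m^2 + 338*m − 270.
Then m = 5/7 is a root, giving the factor (7*m − 5) and quotient m^2 + 8*m + 54.
The quadratic m^2 + 8*m + 54 has discriminant −152 < 0 and is irreducible over ℤ.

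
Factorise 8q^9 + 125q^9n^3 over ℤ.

Pull out the common factor q^9, leaving 125n^3 + 8.
Recognize a sum of cubes with the parts 2 and 5n.

q^9(5n + 2)(25n^2 - 10n + 4)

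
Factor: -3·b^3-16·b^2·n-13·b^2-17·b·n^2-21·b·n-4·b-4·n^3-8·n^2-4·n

-(3·b+n+1)·(b+4·n+4)·(b+n)

Group: b·(-3·b^2-13·b·n-13·b-4·n^2-8·n-4) + n·(-3·b^2-13·b·n-13·b-4·n^2-8·n-4); both groups contain (-3·b^2-13·b·n-13·b-4·n^2-8·n-4), so (b+n) is a factor with cofactor -3·b^2-13·b·n-13·b-4·n^2-8·n-4.
The cofactor groups again: -3·b^2-13·b·n-13·b-4·n^2-8·n-4 = -b·(3·b+n+1) + (-4·n-4)·(3·b+n+1); both groups contain (3·b+n+1), giving -(b+4·n+4)·(3·b+n+1).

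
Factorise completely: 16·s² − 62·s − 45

(2·s − 9)·(8·s + 5)

Need a pair with product 16·(−45) = −720 and sum −62: that's 10 and −72.
Split the middle term: 16·s² + 10·s − 72·s − 45 = 2·s·(8·s + 5) − 9·(8·s + 5).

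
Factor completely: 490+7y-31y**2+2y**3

By the rational root theorem, y = -7/2 is a root, so (2y+7) is a factor; dividing leaves y**2-19y+70.
The remaining quadratic factors as (y-14)(y-5).

(2y+7)(y-14)(y-5)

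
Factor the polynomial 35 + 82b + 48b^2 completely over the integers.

(6b + 5)(8b + 7)

Need a pair with product 48·35 = 1680 and sum 82: that's 42 and 40.
Split the middle term: 48b^2 + 42b + 40b + 35 = 6b(8b + 7) + 5(8b + 7).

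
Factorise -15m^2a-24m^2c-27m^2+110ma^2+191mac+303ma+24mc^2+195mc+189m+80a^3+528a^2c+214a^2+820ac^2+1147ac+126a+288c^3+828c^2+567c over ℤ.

-(m-8a-4c-7)(3m+2a+9c)(5a+8c+9)

Group: 3m(-5ma-8mc-9m+40a^2+84ac+107a+32c^2+92c+63) + (2a+9c)(-5ma-8mc-9m+40a^2+84ac+107a+32c^2+92c+63); both groups contain (-5ma-8mc-9m+40a^2+84ac+107a+32c^2+92c+63), so (3m+2a+9c) is a factor with cofactor -5ma-8mc-9m+40a^2+84ac+107a+32c^2+92c+63.
The cofactor groups again: -5ma-8mc-9m+40a^2+84ac+107a+32c^2+92c+63 = -5a(m-8a-4c-7) + (-8c-9)(m-8a-4c-7); both groups contain (m-8a-4c-7), giving -(5a+8c+9)(m-8a-4c-7).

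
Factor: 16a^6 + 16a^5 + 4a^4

4a^4(2a + 1)^2

Pull out the common factor 4a^4, leaving 4a^2 + 4a + 1.
Recognize a perfect-square trinomial with the parts 2a and 1.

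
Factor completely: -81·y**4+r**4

(r)⁴ − (3·y)⁴ = ((r)² − (3·y)²)((r)² + (3·y)²); the first factor splits again, the second (r**2+9·y**2) is irreducible.

(r+3·y)·(r-3·y)·(r**2+9·y**2)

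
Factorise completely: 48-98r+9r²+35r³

(5r-3)(7r-8)(r+2)

Testing divisors of the constant over divisors of the leading coefficient, r = 8/7 is a root, so (7r-8) is a factor; dividing leaves 5r²+7r-6.
The remaining quadratic factors as (r+2)(5r-3).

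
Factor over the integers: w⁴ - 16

(w + 2)*(w - 2)*(w² + 4)

Difference of squares twice: with A = w and B = 2, A⁴ − B⁴ = (A² − B²)(A² + B²), and A² − B² factors again.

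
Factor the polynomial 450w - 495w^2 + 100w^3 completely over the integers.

Pull out the common factor 5w, then factor the remaining trinomial.

5w(4w - 15)(5w - 6)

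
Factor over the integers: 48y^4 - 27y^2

Factor out 3y^2, leaving 16y^2 - 9, which is a difference of two squares.

3y^2(4y + 3)(4y - 3)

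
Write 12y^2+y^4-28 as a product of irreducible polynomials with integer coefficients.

(y^2+14)(y^2-2)

Substitute u = y^2 to get a quadratic in u, then factor.
y^2+14 is irreducible over ℤ (always positive, so no real roots).
y^2-2 is irreducible over ℤ (2 is not a perfect square).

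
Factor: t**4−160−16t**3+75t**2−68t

Trying the rational-root candidates, t = 5 is a root, so (t−5) is a factor; dividing leaves t**3−11t**2+20t+32.
Continuing, t = 4 is a root, so (t−4) divides it; the quotient is t**2−7t−8.
The remaining quadratic factors as (t+1)(t−8).

(t+1)(t−4)(t−5)(t−8)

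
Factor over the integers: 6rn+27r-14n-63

Group as (6rn+27r) + (-14n-63) = 3r(2n+9) - 7(2n+9).
Both groups share the factor (2n+9).

(2n+9)(3r-7)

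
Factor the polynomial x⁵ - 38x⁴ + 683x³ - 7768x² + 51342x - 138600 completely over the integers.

By the rational root theorem, x = 7 is a root, giving the factor (x - 7) and quotient x⁴ - 31x³ + 466x² - 4506x + 19800.
Continuing, x = 12 is a root, giving the factor (x - 12) and quotient x³ - 19x² + 238x - 1650.
Then x = 11 is a root, so (x - 11) divides it; the quotient is x² - 8x + 150.
The quadratic x² - 8x + 150 has discriminant -536 < 0 and is irreducible over ℤ.

(x - 11)(x - 12)(x - 7)(x² - 8x + 150)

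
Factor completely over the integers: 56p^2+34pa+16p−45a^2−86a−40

Group: 14p(4p+5a+4) + (−9a−10)(4p+5a+4); both groups contain (4p+5a+4).

(14p−9a−10)(4p+5a+4)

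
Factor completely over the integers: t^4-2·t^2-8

Substitute u = t^2 to get a quadratic in u, then factor.
t^2-4 is a difference of squares.
t^2+2 is irreducible over ℤ (always positive, so no real roots).

(t+2)·(t-2)·(t^2+2)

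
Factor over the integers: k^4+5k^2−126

Substitute u = k^2 to get a quadratic in u, then factor.
k^2+14 is irreducible over ℤ (always positive, so no real roots).
k^2−9 is a difference of squares.

(k+3)(k−3)(k^2+14)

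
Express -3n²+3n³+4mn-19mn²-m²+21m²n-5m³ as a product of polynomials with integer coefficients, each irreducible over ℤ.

-(5m-n+1)(m-3n)(m-n)

Group: 5m(-m²+4mn-3n²) + (-n+1)(-m²+4mn-3n²); both groups contain (-m²+4mn-3n²), so (5m-n+1) is a factor with cofactor -m²+4mn-3n².
The cofactor groups again: -m²+4mn-3n² = -m(m-n) + 3n(m-n); both groups contain (m-n), giving -(m-3n)(m-n).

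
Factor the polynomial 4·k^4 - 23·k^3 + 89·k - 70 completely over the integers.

(4·k - 7)·(k + 2)·(k - 1)·(k - 5)

Among the possible rational roots, k = 1 is a root, giving the factor (k - 1) and quotient 4·k^3 - 19·k^2 - 19·k + 70.
Continuing, k = 7/4 is a root, giving the factor (4·k - 7) and quotient k^2 - 3·k - 10.
The remaining quadratic factors as (k - 5)(k + 2).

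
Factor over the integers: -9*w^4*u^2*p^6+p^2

Factor out p^2 first: what remains is -9*w^4*u^2*p^4+1.
Recognize a difference of squares with the parts 1 and 3*w^2*u*p^2.

-p^2*(3*w^2*u*p^2+1)*(3*w^2*u*p^2-1)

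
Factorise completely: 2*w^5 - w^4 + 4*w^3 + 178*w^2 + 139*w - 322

(2*w + 7)*(w + 2)*(w - 1)*(w^2 - 5*w + 23)

Testing divisors of the constant over divisors of the leading coefficient, w = 1 is a root, so (w - 1) divides it; the quotient is 2*w^4 + w^3 + 5*w^2 + 183*w + 322.
Then w = -2 is a root, giving the factor (w + 2) and quotient 2*w^3 - 3*w^2 + 11*w + 161.
Next, w = -7/2 is a root, so (2*w + 7) is a factor; dividing leaves w^2 - 5*w + 23.
The quadratic w^2 - 5*w + 23 has discriminant -67 < 0 and is irreducible over ℤ.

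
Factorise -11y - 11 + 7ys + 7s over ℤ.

(7s - 11)(y + 1)

Group as (7ys - 11y) + (7s - 11) = y(7s - 11) + (7s - 11).
Both groups share the factor (7s - 11).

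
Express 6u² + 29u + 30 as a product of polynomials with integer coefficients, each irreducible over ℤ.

Need a pair with product 6·30 = 180 and sum 29: that's 9 and 20.
Split the middle term: 6u² + 9u + 20u + 30 = 3u(2u + 3) + 10(2u + 3).

(2u + 3)(3u + 10)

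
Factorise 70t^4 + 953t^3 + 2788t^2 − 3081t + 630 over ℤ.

By the rational root theorem, t = 3/5 is a root, giving the factor (5t − 3) and quotient 14t^3 + 199t^2 + 677t − 210.
Then t = −15/2 is a root, giving the factor (2t + 15) and quotient 7t^2 + 47t − 14.
The remaining quadratic factors as (7t − 2)(t + 7).

(2t + 15)(5t − 3)(7t − 2)(t + 7)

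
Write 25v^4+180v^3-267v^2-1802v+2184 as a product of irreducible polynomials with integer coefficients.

(5v-13)(5v-6)(v+4)(v+7)

Among the possible rational roots, v = -4 is a root, giving the factor (v+4) and quotient 25v^3+80v^2-587v+546.
Then v = 6/5 is a root, giving the factor (5v-6) and quotient 5v^2+22v-91.
The remaining quadratic factors as (v+7)(5v-13).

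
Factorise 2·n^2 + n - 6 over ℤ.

Need a pair with product 2·(-6) = -12 and sum 1: that's 4 and -3.
Split the middle term: 2·n^2 + 4·n - 3·n - 6 = 2·n·(n + 2) - 3·(n + 2).

(2·n - 3)·(n + 2)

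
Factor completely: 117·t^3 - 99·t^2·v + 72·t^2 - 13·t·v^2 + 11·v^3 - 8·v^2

Group: 13·t·(9·t^2 - v^2) + (-11·v + 8)·(9·t^2 - v^2); both groups contain (9·t^2 - v^2), so (13·t - 11·v + 8) is a factor with cofactor 9·t^2 - v^2.
The cofactor groups again: 9·t^2 - v^2 = 3·t·(3·t - v) + v·(3·t - v); both groups contain (3·t - v), giving (3·t + v)·(3·t - v).

(13·t - 11·v + 8)·(3·t + v)·(3·t - v)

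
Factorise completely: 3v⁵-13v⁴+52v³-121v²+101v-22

(3v-1)(v-1)(v-2)(v²-v+11)

Among the possible rational roots, v = 1 is a root, giving the factor (v-1) and quotient 3v⁴-10v³+42v²-79v+22.
Then v = 1/3 is a root, so (3v-1) is a factor; dividing leaves v³-3v²+13v-22.
Continuing, v = 2 is a root, so (v-2) is a factor; dividing leaves v²-v+11.
The quadratic v²-v+11 has discriminant -43 < 0 and is irreducible over ℤ.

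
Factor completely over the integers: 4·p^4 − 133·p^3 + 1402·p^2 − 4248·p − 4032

By the rational root theorem, p = 14 is a root, giving the factor (p − 14) and quotient 4·p^3 − 77·p^2 + 324·p + 288.
Next, p = −3/4 is a root, giving the factor (4·p + 3) and quotient p^2 − 20·p + 96.
The remaining quadratic factors as (p − 12)(p − 8).

(4·p + 3)·(p − 12)·(p − 14)·(p − 8)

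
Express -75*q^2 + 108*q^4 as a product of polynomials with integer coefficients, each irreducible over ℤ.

3*q^2*(6*q + 5)*(6*q - 5)

Every term has a factor of 3*q^2. Then 36*q^2 - 25 = (6*q)² − (5)².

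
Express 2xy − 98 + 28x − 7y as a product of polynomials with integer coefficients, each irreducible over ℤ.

(2x − 7)(y + 14)

Group as (2xy + 28x) + (−7y − 98) = 2x(y + 14) − 7(y + 14).
Both groups share the factor (y + 14).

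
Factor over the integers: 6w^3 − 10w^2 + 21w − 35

Group as (6w^3 + 21w) + (−10w^2 − 35) = 3w(2w^2 + 7) − 5(2w^2 + 7).
Both groups share the factor (2w^2 + 7).

(3w − 5)(2w^2 + 7)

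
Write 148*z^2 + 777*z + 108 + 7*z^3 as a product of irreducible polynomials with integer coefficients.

By the rational root theorem, z = -12 is a root, giving the factor (z + 12) and quotient 7*z^2 + 64*z + 9.
The remaining quadratic factors as (7*z + 1)(z + 9).

(7*z + 1)*(z + 12)*(z + 9)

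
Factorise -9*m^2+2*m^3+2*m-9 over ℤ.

Group as (2*m^3+2*m) + (-9*m^2-9) = 2*m*(m^2+1) - 9*(m^2+1).
Both groups share the factor (m^2+1).

(2*m-9)*(m^2+1)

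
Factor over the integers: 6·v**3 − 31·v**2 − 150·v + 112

(2·v + 7)·(3·v − 2)·(v − 8)

By the rational root theorem, v = 2/3 is a root, so (3·v − 2) is a factor; dividing leaves 2·v**2 − 9·v − 56.
The remaining quadratic factors as (2·v + 7)(v − 8).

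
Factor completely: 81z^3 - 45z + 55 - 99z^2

Group as (81z^3 - 45z) + (-99z^2 + 55) = 9z(9z^2 - 5) - 11(9z^2 - 5).
Both groups share the factor (9z^2 - 5).

(9z - 11)(9z^2 - 5)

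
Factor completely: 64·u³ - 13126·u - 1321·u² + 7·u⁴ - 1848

Testing divisors of the constant over divisors of the leading coefficient, u = -11 is a root, so (u + 11) is a factor; dividing leaves 7·u³ - 13·u² - 1178·u - 168.
Next, u = -1/7 is a root, so (7·u + 1) is a factor; dividing leaves u² - 2·u - 168.
The remaining quadratic factors as (u + 12)(u - 14).

(7·u + 1)·(u + 11)·(u + 12)·(u - 14)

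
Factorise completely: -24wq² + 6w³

Factor out 6w, leaving w² - 4q², which is a difference of two squares.

6w(w - 2q)(w + 2q)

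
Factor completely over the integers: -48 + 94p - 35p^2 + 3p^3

(3p - 2)(p - 3)(p - 8)

By the rational root theorem, p = 8 is a root, so (p - 8) is a factor; dividing leaves 3p^2 - 11p + 6.
The remaining quadratic factors as (3p - 2)(p - 3).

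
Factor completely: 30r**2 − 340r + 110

10(3r − 1)(r − 11)

Pull out the common factor 10, then factor the remaining trinomial.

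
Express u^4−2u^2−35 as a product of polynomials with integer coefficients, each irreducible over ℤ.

Substitute w = u^2 to get a quadratic in w, then factor.
u^2+5 is irreducible over ℤ (always positive, so no real roots).
u^2−7 is irreducible over ℤ (7 is not a perfect square).

(u^2+5)(u^2−7)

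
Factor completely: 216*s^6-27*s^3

27*s^3*(2*s-1)*(4*s^2+2*s+1)

Factor out 27*s^3 first: what remains is 8*s^3-1.
Recognize a difference of cubes with the parts 2*s and 1.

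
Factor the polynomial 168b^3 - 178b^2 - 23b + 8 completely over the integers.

(4b + 1)(6b - 1)(7b - 8)

Testing divisors of the constant over divisors of the leading coefficient, b = -1/4 is a root, so (4b + 1) divides it; the quotient is 42b^2 - 55b + 8.
The remaining quadratic factors as (6b - 1)(7b - 8).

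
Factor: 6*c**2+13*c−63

Need a pair with product 6·(−63) = −378 and sum 13: that's 27 and −14.
Split the middle term: 6*c**2+27*c − 14*c−63 = 3*c*(2*c+9) − 7*(2*c+9).

(2*c+9)*(3*c−7)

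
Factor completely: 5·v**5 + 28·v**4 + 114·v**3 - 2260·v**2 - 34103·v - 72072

Trying the rational-root candidates, v = -13/5 is a root, so (5·v + 13) divides it; the quotient is v**4 + 3·v**3 + 15·v**2 - 491·v - 5544.
Continuing, v = 9 is a root, so (v - 9) divides it; the quotient is v**3 + 12·v**2 + 123·v + 616.
Continuing, v = -7 is a root, so (v + 7) divides it; the quotient is v**2 + 5·v + 88.
The quadratic v**2 + 5·v + 88 has discriminant -327 < 0 and is irreducible over ℤ.

(5·v + 13)·(v + 7)·(v - 9)·(v**2 + 5·v + 88)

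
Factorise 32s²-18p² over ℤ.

Factor out 2, leaving 16s²-9p², which is a difference of two squares.

2(4s-3p)(4s+3p)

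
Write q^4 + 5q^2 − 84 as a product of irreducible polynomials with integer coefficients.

(q^2 + 12)(q^2 − 7)

Substitute u = q^2 to get a quadratic in u, then factor.
q^2 + 12 is irreducible over ℤ (always positive, so no real roots).
q^2 − 7 is irreducible over ℤ (7 is not a perfect square).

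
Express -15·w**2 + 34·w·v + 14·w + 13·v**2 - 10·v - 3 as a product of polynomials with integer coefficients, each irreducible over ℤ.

-(5·w - 13·v - 3)·(3·w + v - 1)

Group: -5·w·(3·w + v - 1) + (13·v + 3)·(3·w + v - 1); both groups contain (3·w + v - 1).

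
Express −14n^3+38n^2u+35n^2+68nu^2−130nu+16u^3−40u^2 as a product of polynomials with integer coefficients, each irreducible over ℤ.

Group: 7n(−2n^2+6nu+5n+8u^2−20u) + 2u(−2n^2+6nu+5n+8u^2−20u); both groups contain (−2n^2+6nu+5n+8u^2−20u), so (7n+2u) is a factor with cofactor −2n^2+6nu+5n+8u^2−20u.
The cofactor groups again: −2n^2+6nu+5n+8u^2−20u = −n(2n+2u−5) + 4u(2n+2u−5); both groups contain (2n+2u−5), giving −(n−4u)(2n+2u−5).

−(2n+2u−5)(7n+2u)(n−4u)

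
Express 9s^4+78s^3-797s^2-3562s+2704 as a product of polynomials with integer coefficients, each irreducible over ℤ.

(3s+13)(3s-2)(s+13)(s-8)

Testing divisors of the constant over divisors of the leading coefficient, s = -13 is a root, giving the factor (s+13) and quotient 9s^3-39s^2-290s+208.
Next, s = -13/3 is a root, so (3s+13) divides it; the quotient is 3s^2-26s+16.
The remaining quadratic factors as (s-8)(3s-2).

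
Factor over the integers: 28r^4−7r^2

Every term has a factor of 7r^2. Then 4r^2−1 = (2r)² − (1)².

7r^2(2r+1)(2r−1)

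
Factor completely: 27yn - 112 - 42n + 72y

Group as (27yn + 72y) + (-42n - 112) = 9y(3n + 8) - 14(3n + 8).
Both groups share the factor (3n + 8).

(3n + 8)(9y - 14)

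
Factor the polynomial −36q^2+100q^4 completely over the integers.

Factor out 4q^2, leaving 25q^2−9, which is a difference of two squares.

4q^2(5q+3)(5q−3)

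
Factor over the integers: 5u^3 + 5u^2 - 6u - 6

(u + 1)(5u^2 - 6)

Group as (5u^3 - 6u) + (5u^2 - 6) = u(5u^2 - 6) + (5u^2 - 6).
Both groups share the factor (5u^2 - 6).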